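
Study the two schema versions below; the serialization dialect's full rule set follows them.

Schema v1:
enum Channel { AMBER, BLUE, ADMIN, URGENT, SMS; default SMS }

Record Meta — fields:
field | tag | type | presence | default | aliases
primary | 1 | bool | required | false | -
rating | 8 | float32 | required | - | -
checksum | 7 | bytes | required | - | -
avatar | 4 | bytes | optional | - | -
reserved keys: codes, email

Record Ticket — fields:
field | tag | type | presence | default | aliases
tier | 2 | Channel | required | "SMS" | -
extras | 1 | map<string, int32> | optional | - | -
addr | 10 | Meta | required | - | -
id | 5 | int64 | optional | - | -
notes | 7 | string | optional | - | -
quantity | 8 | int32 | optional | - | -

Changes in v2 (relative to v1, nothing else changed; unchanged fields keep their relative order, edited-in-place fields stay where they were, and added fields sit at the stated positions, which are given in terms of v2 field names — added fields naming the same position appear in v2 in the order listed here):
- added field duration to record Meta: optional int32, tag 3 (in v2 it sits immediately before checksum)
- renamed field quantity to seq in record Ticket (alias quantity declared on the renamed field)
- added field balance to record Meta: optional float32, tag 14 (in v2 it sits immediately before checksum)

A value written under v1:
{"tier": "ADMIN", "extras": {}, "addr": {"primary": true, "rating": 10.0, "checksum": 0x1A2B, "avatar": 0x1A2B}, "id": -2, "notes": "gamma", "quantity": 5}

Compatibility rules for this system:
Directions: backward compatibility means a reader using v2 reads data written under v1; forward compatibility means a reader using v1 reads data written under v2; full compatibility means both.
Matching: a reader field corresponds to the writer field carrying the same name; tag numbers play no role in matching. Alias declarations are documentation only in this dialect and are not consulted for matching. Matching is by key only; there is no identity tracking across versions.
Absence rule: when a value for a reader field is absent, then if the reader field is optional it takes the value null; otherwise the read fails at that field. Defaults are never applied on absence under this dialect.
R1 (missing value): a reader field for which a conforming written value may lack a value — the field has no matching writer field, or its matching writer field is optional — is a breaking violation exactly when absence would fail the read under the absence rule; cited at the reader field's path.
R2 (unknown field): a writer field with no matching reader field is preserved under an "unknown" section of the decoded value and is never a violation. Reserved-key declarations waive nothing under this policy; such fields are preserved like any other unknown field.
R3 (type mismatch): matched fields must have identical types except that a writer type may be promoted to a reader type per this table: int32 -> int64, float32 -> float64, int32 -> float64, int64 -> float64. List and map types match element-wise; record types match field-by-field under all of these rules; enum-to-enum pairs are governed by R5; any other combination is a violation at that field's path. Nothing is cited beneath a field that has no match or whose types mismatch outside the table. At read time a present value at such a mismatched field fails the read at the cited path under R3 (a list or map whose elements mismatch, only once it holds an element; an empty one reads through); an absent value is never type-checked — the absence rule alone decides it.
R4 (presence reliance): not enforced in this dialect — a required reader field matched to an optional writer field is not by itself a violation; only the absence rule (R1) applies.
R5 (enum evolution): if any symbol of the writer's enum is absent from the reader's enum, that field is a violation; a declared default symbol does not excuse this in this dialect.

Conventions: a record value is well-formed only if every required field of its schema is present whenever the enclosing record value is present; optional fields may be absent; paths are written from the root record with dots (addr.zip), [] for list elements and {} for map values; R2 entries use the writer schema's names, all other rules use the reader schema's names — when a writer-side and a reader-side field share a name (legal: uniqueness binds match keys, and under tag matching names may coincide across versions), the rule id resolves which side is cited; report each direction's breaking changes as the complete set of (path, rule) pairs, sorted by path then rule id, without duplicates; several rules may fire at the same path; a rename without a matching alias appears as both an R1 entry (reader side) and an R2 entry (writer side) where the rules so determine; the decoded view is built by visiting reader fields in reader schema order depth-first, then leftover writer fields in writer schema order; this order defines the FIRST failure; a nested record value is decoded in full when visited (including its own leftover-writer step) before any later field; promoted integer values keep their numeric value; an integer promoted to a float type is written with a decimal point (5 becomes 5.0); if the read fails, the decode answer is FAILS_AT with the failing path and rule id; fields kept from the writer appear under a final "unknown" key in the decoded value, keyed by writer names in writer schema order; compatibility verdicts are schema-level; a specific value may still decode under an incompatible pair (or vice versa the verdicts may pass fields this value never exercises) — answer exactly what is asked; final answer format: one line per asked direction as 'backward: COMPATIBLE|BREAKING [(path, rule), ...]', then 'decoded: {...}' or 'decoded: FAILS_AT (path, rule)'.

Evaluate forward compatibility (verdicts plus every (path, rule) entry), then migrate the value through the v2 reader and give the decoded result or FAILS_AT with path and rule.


forward: COMPATIBLE []; decoded: {"tier": "ADMIN", "extras": {}, "addr": {"primary": true, "rating": 10.0, "duration": null, "balance": null, "checksum": 0x1A2B, "avatar": 0x1A2B}, "id": -2, "notes": "gamma", "seq": null, "unknown": {"quantity": 5}}

arrows below run writer -> reader for Ticket
forward pass over Ticket, reader schema v1, writer schema v2:
  writer required, Channel -> Channel: reader tier maps from writer tier
  writer optional, map<string, int32> -> map<string, int32>: reader extras maps from writer extras
  writer required, Meta -> Meta: reader addr maps from writer addr
  writer optional, int64 -> int64: reader id maps from writer id
  writer optional, string -> string: reader notes maps from writer notes
  no writer field matches reader quantity
  writer seq: unknown to reader
  writer required, bool -> bool: reader addr.primary maps from writer addr.primary
  writer required, float32 -> float32: reader addr.rating maps from writer addr.rating
  writer required, bytes -> bytes: reader addr.checksum maps from writer addr.checksum
  writer optional, bytes -> bytes: reader addr.avatar maps from writer addr.avatar
  writer addr.duration: unknown to reader
  writer addr.balance: unknown to reader
  => forward: COMPATIBLE
migrating the Ticket value to v2:
  tier := "ADMIN"
  extras := {}
  addr.primary := true
  addr.rating := 10.0
  addr.duration := null (not supplied -> null)
  addr.balance := null (not supplied -> null)
  addr.checksum := 0x1A2B
  addr.avatar := 0x1A2B
  id := -2
  notes := "gamma"
  seq := null (not supplied -> null)
  writer quantity: kept under "unknown"
  => decoded: {"tier": "ADMIN", "extras": {}, "addr": {"primary": true, "rating": 10.0, "duration": null, "balance": null, "checksum": 0x1A2B, "avatar": 0x1A2B}, "id": -2, "notes": "gamma", "seq": null, "unknown": {"quantity": 5}}


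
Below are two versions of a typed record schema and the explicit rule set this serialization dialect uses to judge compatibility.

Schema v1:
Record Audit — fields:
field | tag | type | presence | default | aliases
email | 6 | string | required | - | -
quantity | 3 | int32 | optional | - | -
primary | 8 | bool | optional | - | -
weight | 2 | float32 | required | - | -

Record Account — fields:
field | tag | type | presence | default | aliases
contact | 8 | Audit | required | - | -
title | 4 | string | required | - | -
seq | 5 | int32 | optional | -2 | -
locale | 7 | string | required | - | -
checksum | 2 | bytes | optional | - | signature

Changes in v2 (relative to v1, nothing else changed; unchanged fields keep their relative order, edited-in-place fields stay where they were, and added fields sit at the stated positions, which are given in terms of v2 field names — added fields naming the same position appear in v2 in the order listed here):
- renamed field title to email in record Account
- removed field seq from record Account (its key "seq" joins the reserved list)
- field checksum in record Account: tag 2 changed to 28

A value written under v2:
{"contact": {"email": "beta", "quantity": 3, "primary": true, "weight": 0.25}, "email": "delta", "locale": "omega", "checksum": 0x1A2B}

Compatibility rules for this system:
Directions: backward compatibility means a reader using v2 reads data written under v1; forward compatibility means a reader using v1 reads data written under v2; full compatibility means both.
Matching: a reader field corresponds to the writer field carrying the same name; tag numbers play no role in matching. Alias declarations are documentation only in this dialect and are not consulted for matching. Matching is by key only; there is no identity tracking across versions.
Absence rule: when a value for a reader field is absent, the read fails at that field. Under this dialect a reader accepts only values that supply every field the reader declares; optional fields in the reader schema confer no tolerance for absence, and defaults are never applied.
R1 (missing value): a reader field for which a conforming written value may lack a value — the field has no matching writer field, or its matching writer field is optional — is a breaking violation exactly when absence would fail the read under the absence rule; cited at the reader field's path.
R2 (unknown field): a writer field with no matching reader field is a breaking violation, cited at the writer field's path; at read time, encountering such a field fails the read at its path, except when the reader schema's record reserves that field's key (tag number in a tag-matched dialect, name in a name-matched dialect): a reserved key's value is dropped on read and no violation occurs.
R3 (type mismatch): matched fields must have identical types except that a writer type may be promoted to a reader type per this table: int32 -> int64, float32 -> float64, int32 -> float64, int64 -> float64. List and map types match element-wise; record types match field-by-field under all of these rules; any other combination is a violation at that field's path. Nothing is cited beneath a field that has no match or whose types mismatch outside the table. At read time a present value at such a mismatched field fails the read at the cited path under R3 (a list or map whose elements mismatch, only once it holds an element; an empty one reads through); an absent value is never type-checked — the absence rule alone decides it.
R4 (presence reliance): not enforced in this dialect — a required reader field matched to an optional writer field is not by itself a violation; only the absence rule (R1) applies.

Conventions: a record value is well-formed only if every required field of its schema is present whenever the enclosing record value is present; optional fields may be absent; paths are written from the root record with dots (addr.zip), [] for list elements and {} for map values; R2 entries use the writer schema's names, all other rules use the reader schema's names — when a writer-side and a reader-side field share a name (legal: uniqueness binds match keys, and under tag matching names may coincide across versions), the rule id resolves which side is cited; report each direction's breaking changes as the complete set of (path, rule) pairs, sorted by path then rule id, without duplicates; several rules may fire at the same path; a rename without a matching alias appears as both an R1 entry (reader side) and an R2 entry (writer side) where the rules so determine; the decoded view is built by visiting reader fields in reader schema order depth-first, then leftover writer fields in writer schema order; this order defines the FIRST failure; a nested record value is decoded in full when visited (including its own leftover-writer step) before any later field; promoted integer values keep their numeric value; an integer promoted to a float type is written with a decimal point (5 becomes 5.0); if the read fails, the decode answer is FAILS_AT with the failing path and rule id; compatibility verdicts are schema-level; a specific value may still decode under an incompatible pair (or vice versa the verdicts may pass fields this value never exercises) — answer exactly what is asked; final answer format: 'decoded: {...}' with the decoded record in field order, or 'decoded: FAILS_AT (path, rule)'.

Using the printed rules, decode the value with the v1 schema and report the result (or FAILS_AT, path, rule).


decoded: FAILS_AT (title, R1)

in Account below, arrows point writer -> reader
decode (reader v1):
  contact.email := "beta"
  contact.quantity := 3
  contact.primary := true
  contact.weight := 0.25
  read fails at title under R1 (no fill)
  => FAILS_AT (title, R1)
the other Account changes do not affect what is asked:
  removed field seq from record Account (its key "seq" joins the reserved list) -> schema-level compatibility only; this Account value's decode is unchanged
  field checksum in record Account: tag 2 changed to 28 -> triggers nothing under the printed rules; the Account answer is the same either way


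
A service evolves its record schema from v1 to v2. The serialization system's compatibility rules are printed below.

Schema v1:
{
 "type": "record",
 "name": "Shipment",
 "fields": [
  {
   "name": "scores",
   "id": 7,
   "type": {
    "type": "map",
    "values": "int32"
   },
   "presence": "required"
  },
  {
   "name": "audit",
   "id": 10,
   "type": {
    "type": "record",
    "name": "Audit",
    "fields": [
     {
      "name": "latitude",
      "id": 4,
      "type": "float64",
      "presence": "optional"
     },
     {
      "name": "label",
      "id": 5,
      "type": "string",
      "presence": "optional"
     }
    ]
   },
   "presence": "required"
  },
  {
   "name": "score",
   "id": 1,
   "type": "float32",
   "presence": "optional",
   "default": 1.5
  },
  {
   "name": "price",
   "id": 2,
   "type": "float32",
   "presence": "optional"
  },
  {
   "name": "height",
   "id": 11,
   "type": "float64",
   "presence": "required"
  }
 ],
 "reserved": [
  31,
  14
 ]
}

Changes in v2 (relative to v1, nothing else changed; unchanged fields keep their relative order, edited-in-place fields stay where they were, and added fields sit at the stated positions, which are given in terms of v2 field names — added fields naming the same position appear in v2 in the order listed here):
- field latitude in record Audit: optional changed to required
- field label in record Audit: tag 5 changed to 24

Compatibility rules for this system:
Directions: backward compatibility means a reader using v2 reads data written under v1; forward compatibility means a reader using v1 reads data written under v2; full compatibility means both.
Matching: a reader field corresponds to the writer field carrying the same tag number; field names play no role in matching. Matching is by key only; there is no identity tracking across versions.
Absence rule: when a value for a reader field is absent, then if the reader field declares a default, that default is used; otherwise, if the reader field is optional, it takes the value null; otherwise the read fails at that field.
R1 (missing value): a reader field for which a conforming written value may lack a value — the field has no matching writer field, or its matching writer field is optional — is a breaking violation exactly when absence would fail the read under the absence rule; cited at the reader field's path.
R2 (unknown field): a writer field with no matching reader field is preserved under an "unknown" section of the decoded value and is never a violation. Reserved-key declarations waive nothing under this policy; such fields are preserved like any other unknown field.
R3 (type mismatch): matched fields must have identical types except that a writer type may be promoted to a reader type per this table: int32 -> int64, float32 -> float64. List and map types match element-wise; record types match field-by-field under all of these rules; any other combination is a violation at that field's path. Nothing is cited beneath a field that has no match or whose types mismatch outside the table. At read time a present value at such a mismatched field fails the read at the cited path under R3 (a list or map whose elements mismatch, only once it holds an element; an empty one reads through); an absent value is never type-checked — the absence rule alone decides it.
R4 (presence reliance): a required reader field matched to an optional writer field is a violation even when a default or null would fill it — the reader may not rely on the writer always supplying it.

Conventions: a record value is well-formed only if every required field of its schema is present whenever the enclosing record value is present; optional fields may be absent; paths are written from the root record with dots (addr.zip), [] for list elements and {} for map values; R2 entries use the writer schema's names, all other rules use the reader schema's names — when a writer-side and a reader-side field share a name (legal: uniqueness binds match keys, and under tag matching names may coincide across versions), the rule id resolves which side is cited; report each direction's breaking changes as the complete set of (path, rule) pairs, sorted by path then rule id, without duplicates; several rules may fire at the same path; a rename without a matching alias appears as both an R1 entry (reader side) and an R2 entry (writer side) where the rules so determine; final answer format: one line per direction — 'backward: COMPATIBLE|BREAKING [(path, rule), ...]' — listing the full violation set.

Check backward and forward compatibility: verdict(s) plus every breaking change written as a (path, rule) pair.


backward: BREAKING [(audit.latitude, R1), (audit.latitude, R4)]; forward: COMPATIBLE []

in Shipment below, arrows point writer -> reader
checking backward for Shipment: reader v2 against writer v1:
  writer required, map<string, int32> -> map<string, int32>: reader scores maps from writer scores
  writer required, Audit -> Audit: reader audit maps from writer audit
  writer optional, float32 -> float32: reader score maps from writer score
  writer optional, float32 -> float32: reader price maps from writer price
  writer required, float64 -> float64: reader height maps from writer height
  writer optional, float64 -> float64: reader audit.latitude maps from writer audit.latitude
  audit.label: no writer-side match
  writer field audit.label has no reader counterpart
  R1 fires at audit.latitude
  R4 fires at audit.latitude
  => 2 violation(s): backward is BREAKING for Shipment
checking forward for Shipment: reader v1 against writer v2:
  writer required, map<string, int32> -> map<string, int32>: reader scores maps from writer scores
  writer required, Audit -> Audit: reader audit maps from writer audit
  writer optional, float32 -> float32: reader score maps from writer score
  writer optional, float32 -> float32: reader price maps from writer price
  writer required, float64 -> float64: reader height maps from writer height
  writer required, float64 -> float64: reader audit.latitude maps from writer audit.latitude
  audit.label: no writer-side match
  writer field audit.label has no reader counterpart
  => forward: COMPATIBLE


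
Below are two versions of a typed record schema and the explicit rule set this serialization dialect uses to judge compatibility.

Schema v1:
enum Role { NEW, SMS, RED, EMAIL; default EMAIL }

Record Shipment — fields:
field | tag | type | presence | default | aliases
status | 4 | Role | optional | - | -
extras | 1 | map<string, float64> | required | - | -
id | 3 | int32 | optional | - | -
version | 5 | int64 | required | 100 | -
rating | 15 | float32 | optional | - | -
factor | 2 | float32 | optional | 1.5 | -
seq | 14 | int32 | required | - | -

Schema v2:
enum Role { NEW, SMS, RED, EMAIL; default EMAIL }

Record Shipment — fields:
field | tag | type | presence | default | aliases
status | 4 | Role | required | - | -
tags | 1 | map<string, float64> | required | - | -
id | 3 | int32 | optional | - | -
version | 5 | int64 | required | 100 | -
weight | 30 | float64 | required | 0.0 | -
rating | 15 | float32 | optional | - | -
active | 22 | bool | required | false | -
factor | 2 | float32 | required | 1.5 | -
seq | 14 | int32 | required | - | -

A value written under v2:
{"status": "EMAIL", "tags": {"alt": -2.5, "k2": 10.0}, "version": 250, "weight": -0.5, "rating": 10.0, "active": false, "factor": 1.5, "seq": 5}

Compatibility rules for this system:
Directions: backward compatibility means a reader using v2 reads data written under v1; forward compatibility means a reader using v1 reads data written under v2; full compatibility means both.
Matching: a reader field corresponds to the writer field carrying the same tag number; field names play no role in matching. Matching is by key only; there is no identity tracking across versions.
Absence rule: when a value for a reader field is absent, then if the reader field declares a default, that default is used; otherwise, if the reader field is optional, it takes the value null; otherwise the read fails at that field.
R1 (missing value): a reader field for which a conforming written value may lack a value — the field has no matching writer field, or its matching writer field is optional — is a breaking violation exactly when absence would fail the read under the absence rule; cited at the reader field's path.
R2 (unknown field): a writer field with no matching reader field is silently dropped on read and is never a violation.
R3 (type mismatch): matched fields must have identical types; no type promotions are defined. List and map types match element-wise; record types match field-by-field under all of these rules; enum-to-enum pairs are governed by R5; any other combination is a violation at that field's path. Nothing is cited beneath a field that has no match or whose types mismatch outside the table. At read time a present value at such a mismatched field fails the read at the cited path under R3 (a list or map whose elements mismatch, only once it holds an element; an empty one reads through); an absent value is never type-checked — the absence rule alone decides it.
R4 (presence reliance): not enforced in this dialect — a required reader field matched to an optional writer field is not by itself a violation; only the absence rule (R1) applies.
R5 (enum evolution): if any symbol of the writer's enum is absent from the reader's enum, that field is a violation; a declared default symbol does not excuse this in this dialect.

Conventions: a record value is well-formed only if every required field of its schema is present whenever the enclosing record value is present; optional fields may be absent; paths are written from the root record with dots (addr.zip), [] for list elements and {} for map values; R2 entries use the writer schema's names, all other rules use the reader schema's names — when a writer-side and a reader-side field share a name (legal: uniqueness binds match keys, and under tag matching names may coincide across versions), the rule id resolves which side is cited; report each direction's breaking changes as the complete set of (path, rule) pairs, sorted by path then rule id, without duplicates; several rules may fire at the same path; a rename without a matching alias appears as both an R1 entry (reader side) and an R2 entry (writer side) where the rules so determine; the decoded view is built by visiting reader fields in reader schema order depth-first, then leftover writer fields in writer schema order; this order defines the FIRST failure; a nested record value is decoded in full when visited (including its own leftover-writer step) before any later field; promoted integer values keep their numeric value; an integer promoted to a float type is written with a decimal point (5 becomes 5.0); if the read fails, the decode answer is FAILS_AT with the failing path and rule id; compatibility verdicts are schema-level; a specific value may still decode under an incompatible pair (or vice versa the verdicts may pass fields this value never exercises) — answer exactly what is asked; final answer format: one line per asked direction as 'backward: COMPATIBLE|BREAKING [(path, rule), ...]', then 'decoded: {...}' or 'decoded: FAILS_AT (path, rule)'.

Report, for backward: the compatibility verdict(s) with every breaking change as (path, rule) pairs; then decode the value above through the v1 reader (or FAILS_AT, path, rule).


each type pair in Shipment: writer, then reader
backward on Shipment — v2 reading data written by v1:
  writer optional, Role -> Role: reader status maps from writer status
  writer required, map<string, float64> -> map<string, float64>: reader tags maps from writer extras
  writer optional, int32 -> int32: reader id maps from writer id
  writer required, int64 -> int64: reader version maps from writer version
  weight has no writer counterpart
  writer optional, float32 -> float32: reader rating maps from writer rating
  active has no writer counterpart
  writer optional, float32 -> float32: reader factor maps from writer factor
  writer required, int32 -> int32: reader seq maps from writer seq
  R1 fires at status
  => backward verdict for Shipment: BREAKING, 1 violation(s)
decoding the Shipment value with the v1 reader:
  status := "EMAIL"
  extras := {"alt": -2.5, "k2": 10.0} (from writer tags)
  id := null (not supplied -> null)
  version := 250
  rating := 10.0
  factor := 1.5
  seq := 5
  writer weight: unmatched, discarded
  writer active: unmatched, discarded
  => decoded: {"status": "EMAIL", "extras": {"alt": -2.5, "k2": 10.0}, "id": null, "version": 250, "rating": 10.0, "factor": 1.5, "seq": 5}
remaining Shipment differences; none change what is asked:
  added field weight to record Shipment: required float64, tag 30, default 0.0 (in v2 it sits immediately before rating) -> triggers nothing under Shipment's printed rules — same verdict
  added field active to record Shipment: required bool, tag 22, default false (in v2 it sits immediately before factor) -> triggers nothing under Shipment's printed rules — same verdict
  renamed field extras to tags in record Shipment -> triggers nothing under Shipment's printed rules — same verdict
  field factor in record Shipment: optional changed to required -> triggers nothing under Shipment's printed rules — same verdict

backward: BREAKING [(status, R1)]; decoded: {"status": "EMAIL", "extras": {"alt": -2.5, "k2": 10.0}, "id": null, "version": 250, "rating": 10.0, "factor": 1.5, "seq": 5}


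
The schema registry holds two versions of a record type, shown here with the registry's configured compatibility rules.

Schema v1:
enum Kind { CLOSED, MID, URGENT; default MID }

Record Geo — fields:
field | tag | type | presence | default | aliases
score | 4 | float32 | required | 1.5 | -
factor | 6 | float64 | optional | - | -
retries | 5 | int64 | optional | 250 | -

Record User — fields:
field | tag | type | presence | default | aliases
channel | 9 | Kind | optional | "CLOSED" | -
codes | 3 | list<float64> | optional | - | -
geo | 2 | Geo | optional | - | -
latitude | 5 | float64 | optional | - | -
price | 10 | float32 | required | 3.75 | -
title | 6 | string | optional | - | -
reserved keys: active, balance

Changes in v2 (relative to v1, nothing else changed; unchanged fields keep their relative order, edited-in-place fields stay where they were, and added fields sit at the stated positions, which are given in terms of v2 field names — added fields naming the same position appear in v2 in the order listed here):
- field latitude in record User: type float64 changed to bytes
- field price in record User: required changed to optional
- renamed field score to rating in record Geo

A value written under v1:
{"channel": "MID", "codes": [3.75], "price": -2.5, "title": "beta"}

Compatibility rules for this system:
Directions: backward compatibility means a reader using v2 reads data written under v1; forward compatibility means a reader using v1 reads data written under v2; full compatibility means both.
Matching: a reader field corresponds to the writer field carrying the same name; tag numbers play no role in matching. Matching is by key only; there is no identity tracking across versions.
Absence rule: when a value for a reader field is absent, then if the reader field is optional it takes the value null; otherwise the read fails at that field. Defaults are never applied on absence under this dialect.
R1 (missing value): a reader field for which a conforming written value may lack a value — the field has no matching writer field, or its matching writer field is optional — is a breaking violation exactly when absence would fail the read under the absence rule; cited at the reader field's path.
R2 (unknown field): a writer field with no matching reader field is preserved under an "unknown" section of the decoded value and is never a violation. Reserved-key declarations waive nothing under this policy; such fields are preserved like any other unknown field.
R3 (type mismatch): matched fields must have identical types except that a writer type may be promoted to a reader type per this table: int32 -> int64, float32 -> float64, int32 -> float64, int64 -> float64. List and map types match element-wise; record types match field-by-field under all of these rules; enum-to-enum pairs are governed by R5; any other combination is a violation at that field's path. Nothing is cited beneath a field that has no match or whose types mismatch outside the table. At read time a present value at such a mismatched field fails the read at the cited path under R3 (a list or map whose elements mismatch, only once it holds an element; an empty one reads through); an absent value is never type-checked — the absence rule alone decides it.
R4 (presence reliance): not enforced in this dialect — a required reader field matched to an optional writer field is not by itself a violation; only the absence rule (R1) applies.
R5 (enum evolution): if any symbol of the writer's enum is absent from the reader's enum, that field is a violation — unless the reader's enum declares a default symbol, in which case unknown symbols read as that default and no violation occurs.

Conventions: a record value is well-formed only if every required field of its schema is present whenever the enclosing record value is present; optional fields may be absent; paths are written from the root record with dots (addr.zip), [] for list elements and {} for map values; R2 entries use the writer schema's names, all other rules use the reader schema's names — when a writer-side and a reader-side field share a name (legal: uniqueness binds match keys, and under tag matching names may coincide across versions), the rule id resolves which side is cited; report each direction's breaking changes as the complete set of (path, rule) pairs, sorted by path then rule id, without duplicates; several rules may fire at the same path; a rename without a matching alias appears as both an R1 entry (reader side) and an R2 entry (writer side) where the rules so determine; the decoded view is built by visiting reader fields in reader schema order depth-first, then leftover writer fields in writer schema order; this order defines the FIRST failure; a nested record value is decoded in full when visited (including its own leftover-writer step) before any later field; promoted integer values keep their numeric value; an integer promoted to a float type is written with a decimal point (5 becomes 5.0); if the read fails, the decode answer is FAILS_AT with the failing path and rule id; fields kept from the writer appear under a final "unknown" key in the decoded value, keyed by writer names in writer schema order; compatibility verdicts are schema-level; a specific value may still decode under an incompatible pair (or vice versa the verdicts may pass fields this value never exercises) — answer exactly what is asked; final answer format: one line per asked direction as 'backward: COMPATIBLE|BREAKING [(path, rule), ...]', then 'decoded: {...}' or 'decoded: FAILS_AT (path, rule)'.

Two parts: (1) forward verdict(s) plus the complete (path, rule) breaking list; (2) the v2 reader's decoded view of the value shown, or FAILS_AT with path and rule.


forward: BREAKING [(geo.score, R1), (latitude, R3), (price, R1)]; decoded: {"channel": "MID", "codes": [3.75], "geo": null, "latitude": null, "price": -2.5, "title": "beta"}

the writer's type comes first in each User pair
forward analysis of User with v1 as reader and v2 as writer:
  channel: Kind -> Kind, writer optional; from channel
  codes: list<float64> -> list<float64>, writer optional; from codes
  geo: Geo -> Geo, writer optional; from geo
  latitude: bytes -> float64, writer optional; from latitude
  price: float32 -> float32, writer optional; from price
  title: string -> string, writer optional; from title
  geo.score: no writer-side match
  geo.factor: float64 -> float64, writer optional; from geo.factor
  geo.retries: int64 -> int64, writer optional; from geo.retries
  leftover writer field: geo.rating
  breaking: (geo.score, R1)
  breaking: (latitude, R3)
  breaking: (price, R1)
  => forward: BREAKING (3)
migrating the User value to v2:
  channel := "MID"
  codes := [3.75]
  geo := null (absent, optional -> null)
  latitude := null (absent, optional -> null)
  price := -2.5
  title := "beta"
  => decoded: {"channel": "MID", "codes": [3.75], "geo": null, "latitude": null, "price": -2.5, "title": "beta"}


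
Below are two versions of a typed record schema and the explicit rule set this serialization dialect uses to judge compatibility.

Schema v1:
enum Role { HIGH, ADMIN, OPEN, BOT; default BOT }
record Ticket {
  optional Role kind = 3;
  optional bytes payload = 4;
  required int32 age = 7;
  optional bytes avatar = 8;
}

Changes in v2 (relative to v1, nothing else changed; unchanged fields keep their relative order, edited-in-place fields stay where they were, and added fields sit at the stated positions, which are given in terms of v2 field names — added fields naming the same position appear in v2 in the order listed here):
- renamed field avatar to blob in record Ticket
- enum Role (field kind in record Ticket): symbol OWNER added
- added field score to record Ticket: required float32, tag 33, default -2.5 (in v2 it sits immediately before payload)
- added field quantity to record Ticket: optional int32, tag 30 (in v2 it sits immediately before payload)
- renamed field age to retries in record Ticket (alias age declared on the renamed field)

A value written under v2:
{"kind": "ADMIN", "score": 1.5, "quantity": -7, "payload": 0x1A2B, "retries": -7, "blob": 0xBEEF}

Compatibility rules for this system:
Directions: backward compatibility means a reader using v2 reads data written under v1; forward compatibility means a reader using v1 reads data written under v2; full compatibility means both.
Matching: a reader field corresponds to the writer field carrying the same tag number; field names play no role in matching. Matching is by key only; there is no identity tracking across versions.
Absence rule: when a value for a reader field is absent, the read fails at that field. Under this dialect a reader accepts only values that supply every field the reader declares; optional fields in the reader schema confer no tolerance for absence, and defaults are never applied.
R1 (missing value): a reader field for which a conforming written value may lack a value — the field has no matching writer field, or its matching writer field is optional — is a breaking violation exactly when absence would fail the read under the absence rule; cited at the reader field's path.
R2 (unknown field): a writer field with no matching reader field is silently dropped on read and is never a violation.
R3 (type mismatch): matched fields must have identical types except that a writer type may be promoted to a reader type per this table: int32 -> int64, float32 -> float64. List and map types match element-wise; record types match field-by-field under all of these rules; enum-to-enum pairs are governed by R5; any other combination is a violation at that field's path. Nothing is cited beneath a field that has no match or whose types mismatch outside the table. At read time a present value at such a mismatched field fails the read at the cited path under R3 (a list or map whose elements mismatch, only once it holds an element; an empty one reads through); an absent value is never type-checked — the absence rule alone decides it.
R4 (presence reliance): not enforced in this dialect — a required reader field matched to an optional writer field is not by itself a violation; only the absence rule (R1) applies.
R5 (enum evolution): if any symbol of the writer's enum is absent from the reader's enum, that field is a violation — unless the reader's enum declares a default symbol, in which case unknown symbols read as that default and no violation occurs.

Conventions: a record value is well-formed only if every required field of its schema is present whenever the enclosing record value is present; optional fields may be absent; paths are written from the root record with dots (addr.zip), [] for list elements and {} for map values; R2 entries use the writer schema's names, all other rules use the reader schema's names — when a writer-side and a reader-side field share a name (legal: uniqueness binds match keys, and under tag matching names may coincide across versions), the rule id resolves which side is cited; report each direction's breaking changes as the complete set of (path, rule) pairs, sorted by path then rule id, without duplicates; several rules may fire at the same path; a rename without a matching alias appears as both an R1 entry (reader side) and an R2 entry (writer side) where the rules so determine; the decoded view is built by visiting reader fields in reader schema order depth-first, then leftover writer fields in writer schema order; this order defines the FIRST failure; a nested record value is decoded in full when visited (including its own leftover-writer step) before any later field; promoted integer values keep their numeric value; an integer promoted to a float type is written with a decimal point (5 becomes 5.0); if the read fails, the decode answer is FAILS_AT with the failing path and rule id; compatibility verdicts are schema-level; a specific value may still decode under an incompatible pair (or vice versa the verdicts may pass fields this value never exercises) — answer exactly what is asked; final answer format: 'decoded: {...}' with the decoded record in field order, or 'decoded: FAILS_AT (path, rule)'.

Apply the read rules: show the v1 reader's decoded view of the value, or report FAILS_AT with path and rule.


decoded: {"kind": "ADMIN", "payload": 0x1A2B, "age": -7, "avatar": 0xBEEF}

arrows below run writer -> reader for Ticket
decode (reader v1):
  kind := "ADMIN"
  payload := 0x1A2B
  age := -7 (from writer retries)
  avatar := 0xBEEF (from writer blob)
  writer score: unmatched, discarded
  writer quantity: unmatched, discarded
  => decoded: {"kind": "ADMIN", "payload": 0x1A2B, "age": -7, "avatar": 0xBEEF}
diffs on Ticket not affecting the asked answer:
  renamed field avatar to blob in record Ticket -> schema-level compatibility only; this Ticket value's decode is unchanged
  enum Role (field kind in record Ticket): symbol OWNER added -> fires no rule on Ticket under this dialect and leaves the result unchanged
  added field quantity to record Ticket: optional int32, tag 30 (in v2 it sits immediately before payload) -> schema-level compatibility only; this Ticket value's decode is unchanged
  added field score to record Ticket: required float32, tag 33, default -2.5 (in v2 it sits immediately before payload) -> schema-level compatibility only; this Ticket value's decode is unchanged
  renamed field age to retries in record Ticket (alias age declared on the renamed field) -> fires no rule on Ticket under this dialect and leaves the result unchanged
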